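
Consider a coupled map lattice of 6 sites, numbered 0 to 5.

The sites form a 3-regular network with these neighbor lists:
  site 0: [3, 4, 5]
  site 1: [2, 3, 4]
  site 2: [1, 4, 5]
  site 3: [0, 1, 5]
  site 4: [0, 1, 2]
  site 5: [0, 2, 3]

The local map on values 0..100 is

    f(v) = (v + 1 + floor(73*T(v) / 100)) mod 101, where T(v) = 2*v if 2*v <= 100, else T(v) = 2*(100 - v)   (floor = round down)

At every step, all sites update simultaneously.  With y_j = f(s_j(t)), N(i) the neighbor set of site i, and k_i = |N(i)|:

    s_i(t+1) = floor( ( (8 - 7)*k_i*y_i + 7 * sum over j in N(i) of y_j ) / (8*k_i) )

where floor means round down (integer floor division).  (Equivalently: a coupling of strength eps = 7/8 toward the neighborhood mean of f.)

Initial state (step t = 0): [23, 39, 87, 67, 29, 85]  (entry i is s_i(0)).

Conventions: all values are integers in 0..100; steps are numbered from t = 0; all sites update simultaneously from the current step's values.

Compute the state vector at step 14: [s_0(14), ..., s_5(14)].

Simulating step by step:
t=0: [23, 39, 87, 67, 29, 85]
t=1: [34, 38, 51, 48, 55, 23]
t=2: [38, 29, 52, 70, 60, 43]
t=3: [22, 24, 30, 51, 57, 38]
t=4: [46, 41, 59, 63, 57, 55]
t=5: [17, 15, 13, 11, 11, 16]
t=6: [33, 30, 34, 38, 35, 34]
t=7: [87, 86, 81, 81, 80, 86]
t=8: [7, 8, 7, 5, 6, 6]
t=9: [14, 15, 16, 17, 18, 16]
t=10: [41, 41, 40, 37, 38, 39]
t=11: [82, 83, 67, 39, 40, 67]
t=12: [62, 62, 37, 20, 21, 36]
t=13: [57, 58, 57, 42, 43, 57]
t=14: [10, 10, 14, 17, 17, 14]

Answer: [10, 10, 14, 17, 17, 14]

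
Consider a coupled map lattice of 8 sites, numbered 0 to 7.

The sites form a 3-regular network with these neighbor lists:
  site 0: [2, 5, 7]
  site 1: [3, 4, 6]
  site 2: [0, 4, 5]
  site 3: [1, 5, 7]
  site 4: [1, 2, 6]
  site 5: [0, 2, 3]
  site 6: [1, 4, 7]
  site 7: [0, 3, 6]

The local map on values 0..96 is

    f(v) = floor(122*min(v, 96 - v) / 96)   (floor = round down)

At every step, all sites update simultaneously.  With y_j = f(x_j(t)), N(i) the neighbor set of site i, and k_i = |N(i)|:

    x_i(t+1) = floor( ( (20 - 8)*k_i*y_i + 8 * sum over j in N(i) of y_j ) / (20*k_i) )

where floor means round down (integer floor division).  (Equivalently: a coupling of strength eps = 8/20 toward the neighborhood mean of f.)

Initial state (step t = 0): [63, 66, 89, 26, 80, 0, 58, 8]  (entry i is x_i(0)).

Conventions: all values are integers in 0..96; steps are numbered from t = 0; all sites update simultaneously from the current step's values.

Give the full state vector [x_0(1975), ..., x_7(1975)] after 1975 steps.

Simulating step by step:
t=0: [63, 66, 89, 26, 80, 0, 58, 8]
t=1: [27, 36, 12, 26, 24, 10, 37, 22]
t=2: [27, 41, 19, 31, 32, 18, 41, 31]
t=3: [31, 48, 27, 38, 41, 26, 48, 40]
t=4: [39, 58, 36, 48, 52, 35, 58, 49]
t=5: [49, 50, 46, 56, 51, 47, 50, 56]
t=6: [57, 56, 58, 52, 57, 57, 56, 52]
t=7: [49, 50, 48, 53, 49, 49, 50, 53]
t=8: [58, 57, 60, 55, 59, 58, 57, 55]
t=9: [48, 49, 46, 51, 47, 48, 49, 51]
t=10: [60, 58, 58, 57, 58, 60, 58, 57]
t=11: [45, 48, 47, 48, 48, 45, 48, 48]
t=12: [57, 61, 58, 60, 60, 57, 61, 60]
t=13: [48, 44, 47, 45, 45, 48, 44, 45]
t=14: [60, 55, 59, 57, 56, 60, 55, 57]
t=15: [45, 51, 46, 48, 50, 45, 51, 48]
t=16: [57, 57, 57, 59, 57, 57, 57, 59]
t=17: [48, 48, 49, 47, 49, 48, 48, 47]
t=18: [60, 60, 59, 59, 59, 60, 60, 59]
t=19: [45, 45, 46, 46, 46, 45, 45, 46]
t=20: [57, 57, 57, 57, 57, 57, 57, 57]
t=21: [49, 49, 49, 49, 49, 49, 49, 49]
t=22: [59, 59, 59, 59, 59, 59, 59, 59]
t=23: [47, 47, 47, 47, 47, 47, 47, 47]
t=24: [59, 59, 59, 59, 59, 59, 59, 59]

Answer: [47, 47, 47, 47, 47, 47, 47, 47]
Key observation: The state at step 22, [59, 59, 59, 59, 59, 59, 59, 59], reappears at step 24: the system is in a cycle of period 2 from step 22 on.  Therefore the state at step 1975 equals the state at step 22 + ((1975 - 22) mod 2) = 23, which is [47, 47, 47, 47, 47, 47, 47, 47].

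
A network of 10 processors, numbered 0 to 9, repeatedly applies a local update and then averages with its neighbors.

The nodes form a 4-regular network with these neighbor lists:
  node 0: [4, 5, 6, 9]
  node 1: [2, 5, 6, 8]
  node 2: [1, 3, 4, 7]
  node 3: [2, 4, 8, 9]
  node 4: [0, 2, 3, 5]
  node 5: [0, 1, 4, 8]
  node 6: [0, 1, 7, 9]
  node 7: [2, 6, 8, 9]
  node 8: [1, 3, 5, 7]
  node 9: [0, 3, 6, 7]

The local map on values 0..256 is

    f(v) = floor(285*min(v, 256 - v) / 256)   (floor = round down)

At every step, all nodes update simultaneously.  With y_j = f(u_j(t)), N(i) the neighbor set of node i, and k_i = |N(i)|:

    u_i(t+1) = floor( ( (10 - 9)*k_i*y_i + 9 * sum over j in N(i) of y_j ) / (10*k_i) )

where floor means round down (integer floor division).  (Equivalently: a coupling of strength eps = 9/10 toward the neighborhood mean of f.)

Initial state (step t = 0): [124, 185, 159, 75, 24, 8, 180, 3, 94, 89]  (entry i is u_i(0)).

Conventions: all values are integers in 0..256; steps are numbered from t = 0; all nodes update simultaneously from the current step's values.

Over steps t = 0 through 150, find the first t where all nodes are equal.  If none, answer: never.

Simulating step by step:
t=0: [124, 185, 159, 75, 24, 8, 180, 3, 94, 89]  (not all equal)
t=1: [62, 76, 53, 83, 78, 78, 80, 88, 49, 79]  (not all equal)
t=2: [85, 73, 86, 73, 77, 74, 84, 74, 86, 86]  (not all equal)
t=3: [89, 90, 83, 91, 87, 88, 88, 93, 82, 88]  (not all equal)
t=4: [96, 94, 99, 94, 97, 96, 99, 95, 99, 99]  (not all equal)
t=5: [108, 108, 105, 108, 106, 106, 106, 109, 105, 106]  (not all equal)
t=6: [118, 117, 119, 117, 118, 118, 119, 117, 119, 119]  (not all equal)
t=7: [131, 131, 130, 131, 131, 131, 130, 131, 130, 130]  (not all equal)
t=8: [139, 139, 139, 139, 139, 139, 139, 139, 139, 139]  (all equal)

Answer: 8
Key observation: Synchronization is absorbing here: once all nodes are equal they stay equal, and step 8 is the first all-equal step.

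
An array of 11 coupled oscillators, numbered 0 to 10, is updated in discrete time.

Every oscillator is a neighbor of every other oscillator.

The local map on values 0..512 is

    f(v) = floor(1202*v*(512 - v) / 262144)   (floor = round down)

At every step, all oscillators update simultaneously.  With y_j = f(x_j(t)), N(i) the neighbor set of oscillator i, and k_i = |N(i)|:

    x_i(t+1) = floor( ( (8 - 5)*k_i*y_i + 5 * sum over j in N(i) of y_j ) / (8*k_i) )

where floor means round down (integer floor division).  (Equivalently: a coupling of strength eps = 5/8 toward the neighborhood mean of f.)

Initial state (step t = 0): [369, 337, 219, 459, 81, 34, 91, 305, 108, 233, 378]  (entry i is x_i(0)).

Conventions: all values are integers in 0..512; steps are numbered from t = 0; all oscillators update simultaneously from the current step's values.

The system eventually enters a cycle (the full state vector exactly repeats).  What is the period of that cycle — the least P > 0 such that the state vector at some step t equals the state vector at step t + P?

Answer: 2
Key observation: The state at step 4, [293, 293, 293, 293, 293, 293, 293, 293, 293, 293, 293], reappears at step 6 — and no state repeats earlier — so the cycle the system enters has period 2.

Derivation:
t=0: [369, 337, 219, 459, 81, 34, 91, 305, 108, 233, 378]
t=1: [221, 230, 238, 181, 196, 169, 201, 236, 209, 239, 219]
t=2: [290, 291, 292, 284, 287, 281, 288, 291, 289, 292, 290]
t=3: [295, 294, 294, 295, 295, 295, 295, 294, 295, 294, 295]
t=4: [293, 293, 293, 293, 293, 293, 293, 293, 293, 293, 293]
t=5: [294, 294, 294, 294, 294, 294, 294, 294, 294, 294, 294]
t=6: [293, 293, 293, 293, 293, 293, 293, 293, 293, 293, 293]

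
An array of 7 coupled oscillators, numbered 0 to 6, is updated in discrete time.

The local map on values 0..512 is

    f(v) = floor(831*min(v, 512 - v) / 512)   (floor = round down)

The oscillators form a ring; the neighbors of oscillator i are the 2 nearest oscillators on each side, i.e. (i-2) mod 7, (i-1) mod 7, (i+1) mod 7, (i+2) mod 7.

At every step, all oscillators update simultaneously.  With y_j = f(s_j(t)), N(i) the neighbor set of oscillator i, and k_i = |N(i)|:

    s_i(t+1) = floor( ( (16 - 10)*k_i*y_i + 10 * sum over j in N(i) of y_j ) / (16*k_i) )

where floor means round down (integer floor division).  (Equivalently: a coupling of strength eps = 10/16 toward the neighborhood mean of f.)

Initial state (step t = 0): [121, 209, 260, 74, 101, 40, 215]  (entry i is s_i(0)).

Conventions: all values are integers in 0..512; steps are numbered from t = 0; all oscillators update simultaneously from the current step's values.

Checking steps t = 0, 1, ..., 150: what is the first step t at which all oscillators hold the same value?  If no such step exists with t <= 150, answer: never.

Answer: 18
Key observation: Synchronization is absorbing here: once all oscillators are equal they stay equal, and step 18 is the first all-equal step.

Derivation:
t=0: [121, 209, 260, 74, 101, 40, 215]  (not all equal)
t=1: [254, 294, 281, 197, 208, 153, 249]  (not all equal)
t=2: [369, 368, 362, 324, 336, 323, 362]  (not all equal)
t=3: [247, 247, 255, 281, 278, 281, 256]  (not all equal)
t=4: [400, 400, 397, 384, 388, 385, 398]  (not all equal)
t=5: [186, 186, 190, 198, 197, 198, 189]  (not all equal)
t=6: [306, 306, 309, 315, 315, 315, 308]  (not all equal)
t=7: [330, 330, 327, 322, 322, 323, 328]  (not all equal)
t=8: [297, 298, 300, 304, 304, 303, 299]  (not all equal)
t=9: [345, 344, 342, 339, 339, 340, 343]  (not all equal)
t=10: [273, 273, 275, 277, 278, 277, 274]  (not all equal)
t=11: [385, 385, 383, 382, 381, 382, 384]  (not all equal)
t=12: [207, 207, 208, 209, 210, 209, 207]  (not all equal)
t=13: [335, 335, 337, 338, 338, 337, 336]  (not all equal)
t=14: [285, 285, 284, 283, 283, 284, 285]  (not all equal)
t=15: [368, 368, 369, 370, 370, 369, 368]  (not all equal)
t=16: [232, 232, 231, 231, 231, 231, 232]  (not all equal)
t=17: [375, 375, 374, 374, 374, 374, 375]  (not all equal)
t=18: [222, 222, 222, 222, 222, 222, 222]  (all equal)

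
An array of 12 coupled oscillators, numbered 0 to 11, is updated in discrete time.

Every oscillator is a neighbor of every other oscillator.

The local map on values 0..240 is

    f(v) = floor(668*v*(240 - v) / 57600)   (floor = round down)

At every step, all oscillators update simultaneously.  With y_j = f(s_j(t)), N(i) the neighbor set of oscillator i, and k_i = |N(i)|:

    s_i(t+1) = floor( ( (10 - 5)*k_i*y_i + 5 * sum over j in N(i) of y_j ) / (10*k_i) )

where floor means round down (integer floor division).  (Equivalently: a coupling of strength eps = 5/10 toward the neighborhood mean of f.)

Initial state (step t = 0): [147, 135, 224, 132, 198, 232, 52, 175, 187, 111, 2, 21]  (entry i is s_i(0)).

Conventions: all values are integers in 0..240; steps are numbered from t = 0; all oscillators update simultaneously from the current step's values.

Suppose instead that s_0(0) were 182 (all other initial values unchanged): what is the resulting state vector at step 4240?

Answer: [153, 153, 153, 153, 153, 153, 153, 153, 153, 153, 153, 153]
Key observation: The state at step 6, [153, 153, 153, 153, 153, 153, 153, 153, 153, 153, 153, 153], reappears at step 8: the system is in a cycle of period 2 from step 6 on.  Therefore the state at step 4240 equals the state at step 6 + ((4240 - 6) mod 2) = 6, which is [153, 153, 153, 153, 153, 153, 153, 153, 153, 153, 153, 153].

Derivation:
t=0: [182, 135, 224, 132, 198, 232, 52, 175, 187, 111, 2, 21]
t=1: [109, 128, 72, 129, 97, 63, 105, 113, 105, 129, 56, 78]
t=2: [159, 159, 147, 159, 156, 142, 158, 159, 158, 159, 138, 150]
t=3: [151, 151, 155, 151, 152, 156, 151, 151, 151, 151, 157, 154]
t=4: [154, 154, 153, 154, 154, 152, 154, 154, 154, 154, 152, 153]
t=5: [153, 153, 153, 153, 153, 154, 153, 153, 153, 153, 154, 153]
t=6: [153, 153, 153, 153, 153, 153, 153, 153, 153, 153, 153, 153]
t=7: [154, 154, 154, 154, 154, 154, 154, 154, 154, 154, 154, 154]
t=8: [153, 153, 153, 153, 153, 153, 153, 153, 153, 153, 153, 153]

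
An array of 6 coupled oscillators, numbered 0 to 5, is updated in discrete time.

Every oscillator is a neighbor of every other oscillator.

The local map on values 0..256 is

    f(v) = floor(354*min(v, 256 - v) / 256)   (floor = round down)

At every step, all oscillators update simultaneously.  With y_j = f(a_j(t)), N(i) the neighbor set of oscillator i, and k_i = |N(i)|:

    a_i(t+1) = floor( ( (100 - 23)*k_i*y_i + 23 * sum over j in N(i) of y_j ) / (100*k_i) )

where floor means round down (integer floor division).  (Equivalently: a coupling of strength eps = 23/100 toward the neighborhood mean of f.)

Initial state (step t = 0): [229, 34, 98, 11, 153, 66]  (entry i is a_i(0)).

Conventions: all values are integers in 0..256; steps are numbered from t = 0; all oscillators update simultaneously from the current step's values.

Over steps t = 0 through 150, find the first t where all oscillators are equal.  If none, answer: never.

Answer: never
Key observation: The state at step 16 reappears at step 22 — the system is in a cycle of period 6 from step 16 on.  No step 0..22 is synchronized, and the cycle repeats forever, so no step up to 150 (or ever) has all oscillators equal.

Derivation:
t=0: [229, 34, 98, 11, 153, 66]  (not all equal)
t=1: [48, 55, 119, 32, 124, 87]  (not all equal)
t=2: [77, 84, 148, 61, 153, 116]  (not all equal)
t=3: [111, 118, 142, 95, 137, 150]  (not all equal)
t=4: [152, 160, 155, 136, 160, 147]  (not all equal)
t=5: [143, 135, 140, 159, 135, 148]  (not all equal)
t=6: [155, 163, 158, 139, 163, 150]  (not all equal)
t=7: [139, 131, 136, 155, 131, 144]  (not all equal)
t=8: [160, 168, 163, 144, 168, 155]  (not all equal)
t=9: [132, 124, 129, 148, 124, 137]  (not all equal)
t=10: [169, 169, 172, 153, 169, 164]  (not all equal)
t=11: [121, 121, 118, 137, 121, 126]  (not all equal)
t=12: [167, 167, 164, 164, 167, 172]  (not all equal)
t=13: [123, 123, 125, 125, 123, 117]  (not all equal)
t=14: [169, 169, 171, 171, 169, 163]  (not all equal)
t=15: [120, 120, 117, 117, 120, 125]  (not all equal)
t=16: [164, 164, 162, 162, 164, 170]  (not all equal)
t=17: [126, 126, 128, 128, 126, 120]  (not all equal)
t=18: [173, 173, 176, 176, 173, 167]  (not all equal)
t=19: [114, 114, 111, 111, 114, 120]  (not all equal)
t=20: [157, 157, 154, 154, 157, 162]  (not all equal)
t=21: [136, 136, 139, 139, 136, 131]  (not all equal)
t=22: [164, 164, 162, 162, 164, 170]  (not all equal)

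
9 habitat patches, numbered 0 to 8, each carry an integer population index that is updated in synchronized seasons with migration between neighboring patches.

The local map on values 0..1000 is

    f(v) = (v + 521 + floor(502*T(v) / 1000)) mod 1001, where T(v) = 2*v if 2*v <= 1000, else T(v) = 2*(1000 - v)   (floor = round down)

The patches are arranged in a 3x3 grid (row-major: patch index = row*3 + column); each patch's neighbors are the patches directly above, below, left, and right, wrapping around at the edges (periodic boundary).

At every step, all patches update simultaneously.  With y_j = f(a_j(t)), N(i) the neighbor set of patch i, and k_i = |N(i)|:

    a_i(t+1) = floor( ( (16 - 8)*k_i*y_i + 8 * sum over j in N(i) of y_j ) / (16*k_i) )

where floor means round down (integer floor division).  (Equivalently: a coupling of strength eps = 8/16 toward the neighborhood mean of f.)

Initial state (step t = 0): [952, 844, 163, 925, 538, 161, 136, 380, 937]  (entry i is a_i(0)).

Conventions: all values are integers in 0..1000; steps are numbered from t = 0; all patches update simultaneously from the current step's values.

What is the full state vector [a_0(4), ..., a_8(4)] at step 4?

Simulating step by step:
t=0: [952, 844, 163, 925, 538, 161, 136, 380, 937]
t=1: [595, 531, 723, 594, 531, 722, 626, 434, 605]
t=2: [521, 504, 521, 521, 504, 521, 504, 455, 504]
t=3: [521, 509, 521, 521, 509, 521, 509, 476, 509]
t=4: [521, 515, 521, 521, 515, 521, 515, 497, 515]

Answer: [521, 515, 521, 521, 515, 521, 515, 497, 515]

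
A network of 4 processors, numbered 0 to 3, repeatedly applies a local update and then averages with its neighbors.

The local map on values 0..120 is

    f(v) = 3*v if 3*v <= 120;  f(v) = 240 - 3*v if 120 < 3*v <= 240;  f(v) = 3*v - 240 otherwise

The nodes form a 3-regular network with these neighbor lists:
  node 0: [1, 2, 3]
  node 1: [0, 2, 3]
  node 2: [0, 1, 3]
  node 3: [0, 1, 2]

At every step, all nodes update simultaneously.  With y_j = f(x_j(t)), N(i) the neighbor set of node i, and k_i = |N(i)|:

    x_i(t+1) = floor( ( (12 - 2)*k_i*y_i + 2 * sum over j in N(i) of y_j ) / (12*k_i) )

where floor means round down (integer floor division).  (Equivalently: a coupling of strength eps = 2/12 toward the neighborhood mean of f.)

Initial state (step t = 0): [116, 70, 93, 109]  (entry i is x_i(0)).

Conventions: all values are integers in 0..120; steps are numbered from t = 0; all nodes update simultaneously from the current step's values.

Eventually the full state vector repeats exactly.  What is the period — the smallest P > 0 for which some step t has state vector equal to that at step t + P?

Answer: 4
Key observation: The state at step 49, [33, 33, 33, 33], reappears at step 53 — and no state repeats earlier — so the cycle the system enters has period 4.

Derivation:
t=0: [116, 70, 93, 109]
t=1: [98, 38, 45, 82]
t=2: [57, 104, 97, 20]
t=3: [67, 70, 53, 60]
t=4: [42, 35, 74, 58]
t=5: [105, 98, 30, 68]
t=6: [72, 56, 84, 42]
t=7: [31, 68, 21, 101]
t=8: [86, 42, 63, 63]
t=9: [27, 101, 52, 52]
t=10: [80, 66, 82, 82]
t=11: [3, 35, 7, 7]
t=12: [15, 90, 25, 25]
t=13: [47, 35, 70, 70]
t=14: [91, 96, 38, 38]
t=15: [42, 54, 105, 105]
t=16: [107, 79, 77, 77]
t=17: [68, 8, 12, 12]
t=18: [35, 26, 35, 35]
t=19: [103, 82, 103, 103]
t=20: [65, 16, 65, 65]
t=21: [45, 47, 45, 45]
t=22: [104, 100, 104, 104]
t=23: [71, 62, 71, 71]
t=24: [28, 49, 28, 28]
t=25: [84, 91, 84, 84]
t=26: [13, 29, 13, 13]
t=27: [41, 79, 41, 41]
t=28: [110, 22, 110, 110]
t=29: [88, 70, 88, 88]
t=30: [24, 29, 24, 24]
t=31: [72, 84, 72, 72]
t=32: [23, 14, 23, 23]
t=33: [67, 46, 67, 67]
t=34: [42, 91, 42, 42]
t=35: [109, 46, 109, 109]
t=36: [87, 99, 87, 87]
t=37: [23, 51, 23, 23]
t=38: [70, 84, 70, 70]
t=39: [29, 15, 29, 29]
t=40: [84, 52, 84, 84]
t=41: [16, 72, 16, 16]
t=42: [46, 28, 46, 46]
t=43: [101, 87, 101, 101]
t=44: [60, 28, 60, 60]
t=45: [61, 80, 61, 61]
t=46: [53, 9, 53, 53]
t=47: [78, 36, 78, 78]
t=48: [11, 91, 11, 11]
t=49: [33, 33, 33, 33]
t=50: [99, 99, 99, 99]
t=51: [57, 57, 57, 57]
t=52: [69, 69, 69, 69]
t=53: [33, 33, 33, 33]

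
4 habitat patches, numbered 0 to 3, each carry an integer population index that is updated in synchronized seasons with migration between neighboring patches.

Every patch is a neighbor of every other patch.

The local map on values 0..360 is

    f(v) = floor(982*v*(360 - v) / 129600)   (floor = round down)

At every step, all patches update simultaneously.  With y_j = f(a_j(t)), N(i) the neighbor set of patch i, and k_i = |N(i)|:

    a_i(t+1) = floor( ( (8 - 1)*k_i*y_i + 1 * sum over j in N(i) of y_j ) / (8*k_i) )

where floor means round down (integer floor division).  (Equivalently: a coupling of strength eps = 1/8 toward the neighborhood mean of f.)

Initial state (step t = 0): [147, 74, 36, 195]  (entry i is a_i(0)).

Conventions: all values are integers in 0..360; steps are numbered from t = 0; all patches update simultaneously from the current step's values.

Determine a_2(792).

Answer: a_2(792) = 228
Key observation: The state at step 9, [228, 228, 228, 228], reappears at step 10: the system is in a cycle of period 1 from step 9 on.  Therefore the state at step 792 equals the state at step 9 + ((792 - 9) mod 1) = 9, which is [228, 228, 228, 228].

Derivation:
t=0: [147, 74, 36, 195]
t=1: [227, 163, 103, 232]
t=2: [227, 239, 204, 224]
t=3: [228, 220, 239, 229]
t=4: [227, 231, 220, 226]
t=5: [228, 225, 232, 228]
t=6: [227, 229, 225, 227]
t=7: [228, 227, 229, 228]
t=8: [227, 227, 227, 227]
t=9: [228, 228, 228, 228]
t=10: [228, 228, 228, 228]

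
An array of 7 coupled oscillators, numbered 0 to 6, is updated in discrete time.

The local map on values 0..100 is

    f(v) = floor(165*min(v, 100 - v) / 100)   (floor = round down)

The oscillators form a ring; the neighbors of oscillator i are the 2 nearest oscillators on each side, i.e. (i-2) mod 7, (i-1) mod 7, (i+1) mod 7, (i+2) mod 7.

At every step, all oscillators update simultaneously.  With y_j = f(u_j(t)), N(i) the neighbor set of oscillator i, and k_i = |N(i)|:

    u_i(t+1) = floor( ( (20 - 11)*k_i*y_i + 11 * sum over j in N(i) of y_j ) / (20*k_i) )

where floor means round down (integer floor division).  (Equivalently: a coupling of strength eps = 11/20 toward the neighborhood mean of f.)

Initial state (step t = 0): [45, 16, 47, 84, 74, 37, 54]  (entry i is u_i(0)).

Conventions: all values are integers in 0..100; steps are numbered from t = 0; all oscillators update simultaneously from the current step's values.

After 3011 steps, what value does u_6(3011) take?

Simulating step by step:
t=0: [45, 16, 47, 84, 74, 37, 54]
t=1: [66, 46, 57, 40, 51, 57, 61]
t=2: [63, 68, 69, 70, 73, 68, 67]
t=3: [56, 52, 51, 49, 48, 52, 53]
t=4: [75, 78, 78, 79, 79, 77, 77]
t=5: [38, 36, 36, 34, 35, 36, 37]
t=6: [60, 59, 58, 57, 57, 59, 60]
t=7: [66, 67, 68, 69, 68, 67, 66]
t=8: [54, 53, 52, 52, 52, 53, 54]
t=9: [76, 77, 78, 78, 78, 77, 76]
t=10: [38, 37, 36, 36, 36, 37, 38]
t=11: [61, 60, 59, 59, 59, 60, 61]
t=12: [64, 65, 66, 66, 66, 65, 64]
t=13: [58, 57, 56, 56, 56, 57, 58]
t=14: [69, 70, 71, 71, 71, 70, 69]
t=15: [49, 49, 47, 47, 47, 49, 49]
t=16: [79, 79, 77, 77, 77, 79, 79]
t=17: [34, 34, 36, 36, 36, 34, 34]
t=18: [56, 56, 58, 58, 58, 56, 56]
t=19: [71, 71, 69, 69, 69, 71, 71]
t=20: [47, 48, 49, 49, 49, 48, 47]
t=21: [77, 78, 79, 79, 79, 78, 77]
t=22: [36, 35, 34, 34, 34, 35, 36]
t=23: [58, 57, 56, 56, 56, 57, 58]

Answer: u_6(3011) = 77
Key observation: The state at step 13, [58, 57, 56, 56, 56, 57, 58], reappears at step 23: the system is in a cycle of period 10 from step 13 on.  Therefore the state at step 3011 equals the state at step 13 + ((3011 - 13) mod 10) = 21, which is [77, 78, 79, 79, 79, 78, 77].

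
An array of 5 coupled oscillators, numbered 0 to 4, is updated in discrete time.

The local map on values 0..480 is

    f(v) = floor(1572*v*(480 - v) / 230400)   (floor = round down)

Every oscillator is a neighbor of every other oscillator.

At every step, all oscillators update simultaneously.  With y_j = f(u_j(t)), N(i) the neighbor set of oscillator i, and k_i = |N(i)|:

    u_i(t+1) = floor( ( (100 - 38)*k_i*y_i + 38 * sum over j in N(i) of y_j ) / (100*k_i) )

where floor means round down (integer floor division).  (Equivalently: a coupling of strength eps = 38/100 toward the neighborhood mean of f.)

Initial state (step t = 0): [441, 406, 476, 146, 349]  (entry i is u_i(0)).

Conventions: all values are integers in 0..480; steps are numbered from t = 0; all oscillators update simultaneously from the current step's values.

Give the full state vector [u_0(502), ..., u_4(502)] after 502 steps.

Simulating step by step:
t=0: [441, 406, 476, 146, 349]
t=1: [154, 199, 99, 267, 255]
t=2: [346, 367, 302, 370, 372]
t=3: [309, 291, 336, 289, 287]
t=4: [361, 369, 345, 370, 370]
t=5: [290, 283, 303, 282, 282]
t=6: [375, 378, 370, 378, 378]
t=7: [267, 264, 272, 264, 264]
t=8: [388, 388, 387, 388, 388]
t=9: [243, 243, 244, 243, 243]
t=10: [392, 392, 392, 392, 392]
t=11: [235, 235, 235, 235, 235]
t=12: [392, 392, 392, 392, 392]

Answer: [392, 392, 392, 392, 392]
Key observation: The state at step 10, [392, 392, 392, 392, 392], reappears at step 12: the system is in a cycle of period 2 from step 10 on.  Therefore the state at step 502 equals the state at step 10 + ((502 - 10) mod 2) = 10, which is [392, 392, 392, 392, 392].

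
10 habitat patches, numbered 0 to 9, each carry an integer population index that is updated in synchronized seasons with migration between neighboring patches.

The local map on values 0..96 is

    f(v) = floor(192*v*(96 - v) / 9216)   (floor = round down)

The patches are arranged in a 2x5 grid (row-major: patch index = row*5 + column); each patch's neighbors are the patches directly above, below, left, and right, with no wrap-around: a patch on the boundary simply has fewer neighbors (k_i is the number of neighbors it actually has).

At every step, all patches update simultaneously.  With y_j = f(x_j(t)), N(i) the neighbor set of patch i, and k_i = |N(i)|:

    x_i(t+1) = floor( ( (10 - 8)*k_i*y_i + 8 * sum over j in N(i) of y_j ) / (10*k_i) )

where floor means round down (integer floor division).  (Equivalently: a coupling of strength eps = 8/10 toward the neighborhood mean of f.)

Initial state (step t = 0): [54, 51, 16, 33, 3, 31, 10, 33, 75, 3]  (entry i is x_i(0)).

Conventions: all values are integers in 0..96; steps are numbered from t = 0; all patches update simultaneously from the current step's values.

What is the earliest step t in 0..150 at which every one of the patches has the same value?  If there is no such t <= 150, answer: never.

Answer: 4
Key observation: Synchronization is absorbing here: once all patches are equal they stay equal, and step 4 is the first all-equal step.

Derivation:
t=0: [54, 51, 16, 33, 3, 31, 10, 33, 75, 3]  (not all equal)
t=1: [44, 33, 40, 25, 20, 33, 38, 28, 30, 15]  (not all equal)
t=2: [43, 45, 40, 38, 30, 45, 42, 43, 34, 33]  (not all equal)
t=3: [47, 46, 46, 43, 43, 47, 47, 45, 44, 42]  (not all equal)
t=4: [47, 47, 47, 47, 47, 47, 47, 47, 47, 47]  (all equal)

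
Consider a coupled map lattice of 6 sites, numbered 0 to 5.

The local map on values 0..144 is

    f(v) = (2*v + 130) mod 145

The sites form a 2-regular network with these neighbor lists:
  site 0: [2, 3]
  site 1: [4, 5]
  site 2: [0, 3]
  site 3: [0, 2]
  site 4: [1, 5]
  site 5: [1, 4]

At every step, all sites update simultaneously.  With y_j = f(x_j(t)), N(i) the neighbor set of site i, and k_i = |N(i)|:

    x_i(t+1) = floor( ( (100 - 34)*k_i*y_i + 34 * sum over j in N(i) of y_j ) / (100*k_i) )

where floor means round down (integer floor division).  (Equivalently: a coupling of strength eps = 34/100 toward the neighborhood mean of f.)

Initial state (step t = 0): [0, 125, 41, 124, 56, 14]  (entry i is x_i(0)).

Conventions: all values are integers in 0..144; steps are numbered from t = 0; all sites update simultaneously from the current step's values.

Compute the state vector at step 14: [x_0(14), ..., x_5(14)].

Answer: [54, 107, 98, 105, 112, 69]

Derivation:
t=0: [0, 125, 41, 124, 56, 14]
t=1: [112, 78, 81, 91, 81, 40]
t=2: [46, 104, 15, 25, 36, 67]
t=3: [59, 61, 28, 38, 66, 96]
t=4: [85, 95, 54, 64, 100, 59]
t=5: [41, 44, 82, 92, 49, 79]
t=6: [48, 86, 18, 27, 91, 120]
t=7: [63, 25, 34, 43, 30, 58]
t=8: [94, 47, 65, 74, 52, 80]
t=9: [60, 67, 103, 112, 72, 28]
t=10: [88, 107, 59, 67, 112, 69]
t=11: [48, 67, 90, 98, 72, 101]
t=12: [62, 107, 33, 40, 112, 69]
t=13: [91, 67, 63, 70, 72, 101]
t=14: [54, 107, 98, 105, 112, 69]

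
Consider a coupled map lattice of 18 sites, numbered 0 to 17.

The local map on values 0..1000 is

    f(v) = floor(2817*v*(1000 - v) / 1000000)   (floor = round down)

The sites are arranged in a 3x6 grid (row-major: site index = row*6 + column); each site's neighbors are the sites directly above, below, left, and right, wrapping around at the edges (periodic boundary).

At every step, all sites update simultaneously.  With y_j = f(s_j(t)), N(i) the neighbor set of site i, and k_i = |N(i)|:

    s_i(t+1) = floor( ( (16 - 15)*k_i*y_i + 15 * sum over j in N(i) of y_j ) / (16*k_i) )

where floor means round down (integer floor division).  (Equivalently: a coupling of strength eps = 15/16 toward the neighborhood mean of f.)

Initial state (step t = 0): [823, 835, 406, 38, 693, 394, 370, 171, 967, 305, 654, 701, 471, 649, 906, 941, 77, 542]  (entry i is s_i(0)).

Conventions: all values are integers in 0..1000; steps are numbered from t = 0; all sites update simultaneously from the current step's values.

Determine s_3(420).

Answer: s_3(420) = 645
Key observation: The state at step 18, [645, 645, 645, 645, 645, 645, 645, 645, 645, 645, 645, 645, 645, 645, 645, 645, 645, 645], reappears at step 19: the system is in a cycle of period 1 from step 18 on.  Therefore the state at step 420 equals the state at step 18 + ((420 - 18) mod 1) = 18, which is [645, 645, 645, 645, 645, 645, 645, 645, 645, 645, 645, 645, 645, 645, 645, 645, 645, 645].

Derivation:
t=0: [823, 835, 406, 38, 693, 394, 370, 171, 967, 305, 654, 701, 471, 649, 906, 941, 77, 542]
t=1: [592, 523, 234, 482, 415, 580, 533, 440, 454, 267, 505, 661, 607, 444, 381, 276, 502, 550]
t=2: [689, 646, 680, 583, 698, 673, 671, 698, 609, 659, 646, 692, 691, 683, 617, 649, 664, 674]
t=3: [620, 606, 662, 623, 640, 604, 600, 633, 628, 658, 615, 623, 612, 624, 635, 651, 624, 612]
t=4: [671, 653, 658, 639, 664, 661, 662, 665, 643, 654, 651, 670, 666, 661, 647, 650, 656, 665]
t=5: [630, 628, 643, 635, 638, 624, 624, 635, 635, 643, 631, 631, 627, 633, 637, 640, 633, 628]
t=6: [658, 652, 652, 648, 654, 655, 655, 655, 648, 651, 651, 658, 657, 654, 650, 650, 653, 656]
t=7: [636, 636, 640, 639, 638, 634, 634, 638, 638, 640, 637, 636, 635, 637, 639, 640, 638, 635]
t=8: [652, 650, 649, 649, 650, 651, 651, 651, 649, 649, 650, 652, 652, 650, 649, 649, 650, 651]
t=9: [639, 640, 640, 640, 640, 639, 639, 640, 640, 640, 640, 639, 639, 640, 640, 640, 640, 639]
t=10: [649, 649, 649, 649, 649, 649, 649, 649, 649, 649, 649, 649, 649, 649, 649, 649, 649, 649]
t=11: [641, 641, 641, 641, 641, 641, 641, 641, 641, 641, 641, 641, 641, 641, 641, 641, 641, 641]
t=12: [648, 648, 648, 648, 648, 648, 648, 648, 648, 648, 648, 648, 648, 648, 648, 648, 648, 648]
t=13: [642, 642, 642, 642, 642, 642, 642, 642, 642, 642, 642, 642, 642, 642, 642, 642, 642, 642]
t=14: [647, 647, 647, 647, 647, 647, 647, 647, 647, 647, 647, 647, 647, 647, 647, 647, 647, 647]
t=15: [643, 643, 643, 643, 643, 643, 643, 643, 643, 643, 643, 643, 643, 643, 643, 643, 643, 643]
t=16: [646, 646, 646, 646, 646, 646, 646, 646, 646, 646, 646, 646, 646, 646, 646, 646, 646, 646]
t=17: [644, 644, 644, 644, 644, 644, 644, 644, 644, 644, 644, 644, 644, 644, 644, 644, 644, 644]
t=18: [645, 645, 645, 645, 645, 645, 645, 645, 645, 645, 645, 645, 645, 645, 645, 645, 645, 645]
t=19: [645, 645, 645, 645, 645, 645, 645, 645, 645, 645, 645, 645, 645, 645, 645, 645, 645, 645]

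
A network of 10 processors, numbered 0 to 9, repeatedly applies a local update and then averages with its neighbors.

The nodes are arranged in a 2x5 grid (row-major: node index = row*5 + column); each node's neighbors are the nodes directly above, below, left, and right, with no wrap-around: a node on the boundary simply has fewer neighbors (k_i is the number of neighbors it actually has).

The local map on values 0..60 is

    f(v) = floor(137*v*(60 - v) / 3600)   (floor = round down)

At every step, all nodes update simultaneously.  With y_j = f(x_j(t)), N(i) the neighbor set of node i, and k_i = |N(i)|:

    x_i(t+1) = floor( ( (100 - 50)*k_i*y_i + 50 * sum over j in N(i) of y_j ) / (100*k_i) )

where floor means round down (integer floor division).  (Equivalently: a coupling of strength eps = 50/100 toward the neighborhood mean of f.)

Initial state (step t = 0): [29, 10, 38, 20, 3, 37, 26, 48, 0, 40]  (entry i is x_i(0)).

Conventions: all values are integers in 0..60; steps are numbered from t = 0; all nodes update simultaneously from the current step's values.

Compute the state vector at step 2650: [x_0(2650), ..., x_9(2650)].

Answer: [33, 33, 33, 33, 33, 33, 33, 33, 33, 33]
Key observation: The state at step 3, [33, 33, 33, 33, 33, 33, 33, 33, 33, 33], reappears at step 4: the system is in a cycle of period 1 from step 3 on.  Therefore the state at step 2650 equals the state at step 3 + ((2650 - 3) mod 1) = 3, which is [33, 33, 33, 33, 33, 33, 33, 33, 33, 33].

Derivation:
t=0: [29, 10, 38, 20, 3, 37, 26, 48, 0, 40]
t=1: [29, 25, 27, 21, 18, 32, 28, 21, 13, 16]
t=2: [33, 33, 32, 29, 28, 34, 33, 30, 26, 25]
t=3: [33, 33, 33, 33, 33, 33, 33, 33, 33, 33]
t=4: [33, 33, 33, 33, 33, 33, 33, 33, 33, 33]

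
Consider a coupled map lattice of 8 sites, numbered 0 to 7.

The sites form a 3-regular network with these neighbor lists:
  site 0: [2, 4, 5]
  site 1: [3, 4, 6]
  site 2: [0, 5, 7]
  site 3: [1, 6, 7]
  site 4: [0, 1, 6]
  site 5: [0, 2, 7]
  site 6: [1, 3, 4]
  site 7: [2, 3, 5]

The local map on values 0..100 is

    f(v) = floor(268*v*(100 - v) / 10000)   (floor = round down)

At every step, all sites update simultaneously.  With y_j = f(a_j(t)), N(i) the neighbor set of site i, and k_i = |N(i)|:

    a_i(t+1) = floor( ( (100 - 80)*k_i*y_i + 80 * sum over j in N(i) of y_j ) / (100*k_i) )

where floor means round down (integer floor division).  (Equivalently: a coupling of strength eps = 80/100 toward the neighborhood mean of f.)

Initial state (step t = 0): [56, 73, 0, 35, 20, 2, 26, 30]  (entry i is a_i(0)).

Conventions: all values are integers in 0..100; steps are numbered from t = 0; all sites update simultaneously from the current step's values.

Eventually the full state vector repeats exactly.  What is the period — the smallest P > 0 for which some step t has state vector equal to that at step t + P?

Answer: 2
Key observation: The state at step 5, [63, 62, 63, 62, 62, 63, 62, 63], reappears at step 7 — and no state repeats earlier — so the cycle the system enters has period 2.

Derivation:
t=0: [56, 73, 0, 35, 20, 2, 26, 30]
t=1: [25, 51, 33, 54, 53, 33, 51, 28]
t=2: [59, 66, 55, 62, 61, 55, 66, 59]
t=3: [64, 61, 64, 61, 61, 64, 61, 64]
t=4: [61, 63, 61, 62, 62, 61, 63, 61]
t=5: [63, 62, 63, 62, 62, 63, 62, 63]
t=6: [62, 63, 62, 62, 62, 62, 63, 62]
t=7: [63, 62, 63, 62, 62, 63, 62, 63]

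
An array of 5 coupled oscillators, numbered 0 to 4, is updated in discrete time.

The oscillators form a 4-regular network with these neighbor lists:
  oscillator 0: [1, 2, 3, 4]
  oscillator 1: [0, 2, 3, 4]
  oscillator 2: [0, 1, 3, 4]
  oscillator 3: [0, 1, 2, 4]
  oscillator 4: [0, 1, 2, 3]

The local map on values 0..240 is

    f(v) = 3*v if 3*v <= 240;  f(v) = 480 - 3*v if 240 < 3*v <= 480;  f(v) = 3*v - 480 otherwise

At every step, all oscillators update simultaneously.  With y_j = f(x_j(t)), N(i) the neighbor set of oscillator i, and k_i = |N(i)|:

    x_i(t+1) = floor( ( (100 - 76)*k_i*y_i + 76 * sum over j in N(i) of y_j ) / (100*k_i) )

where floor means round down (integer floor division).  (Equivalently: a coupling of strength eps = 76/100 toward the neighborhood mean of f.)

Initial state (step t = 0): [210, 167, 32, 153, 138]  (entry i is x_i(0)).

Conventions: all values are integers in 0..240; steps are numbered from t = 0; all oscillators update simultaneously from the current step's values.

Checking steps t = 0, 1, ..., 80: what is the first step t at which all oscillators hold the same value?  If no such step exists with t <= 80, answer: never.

Answer: 3
Key observation: Synchronization is absorbing here: once all oscillators are equal they stay equal, and step 3 is the first all-equal step.

Derivation:
t=0: [210, 167, 32, 153, 138]  (not all equal)
t=1: [74, 68, 72, 68, 70]  (not all equal)
t=2: [211, 210, 211, 210, 211]  (not all equal)
t=3: [151, 151, 151, 151, 151]  (all equal)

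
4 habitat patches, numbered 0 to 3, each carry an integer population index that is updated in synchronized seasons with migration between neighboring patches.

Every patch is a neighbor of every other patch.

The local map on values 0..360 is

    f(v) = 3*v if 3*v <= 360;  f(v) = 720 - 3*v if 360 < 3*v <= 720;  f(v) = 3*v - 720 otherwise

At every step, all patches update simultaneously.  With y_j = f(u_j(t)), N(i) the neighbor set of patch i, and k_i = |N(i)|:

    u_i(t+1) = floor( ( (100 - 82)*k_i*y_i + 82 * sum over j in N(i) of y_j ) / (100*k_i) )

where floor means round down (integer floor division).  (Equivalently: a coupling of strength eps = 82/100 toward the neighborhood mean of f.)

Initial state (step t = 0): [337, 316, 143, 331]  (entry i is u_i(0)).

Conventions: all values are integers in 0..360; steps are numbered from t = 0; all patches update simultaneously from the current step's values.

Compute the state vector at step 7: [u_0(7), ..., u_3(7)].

Simulating step by step:
t=0: [337, 316, 143, 331]
t=1: [268, 274, 268, 270]
t=2: [90, 88, 90, 90]
t=3: [268, 268, 268, 268]
t=4: [84, 84, 84, 84]
t=5: [252, 252, 252, 252]
t=6: [36, 36, 36, 36]
t=7: [108, 108, 108, 108]

Answer: [108, 108, 108, 108]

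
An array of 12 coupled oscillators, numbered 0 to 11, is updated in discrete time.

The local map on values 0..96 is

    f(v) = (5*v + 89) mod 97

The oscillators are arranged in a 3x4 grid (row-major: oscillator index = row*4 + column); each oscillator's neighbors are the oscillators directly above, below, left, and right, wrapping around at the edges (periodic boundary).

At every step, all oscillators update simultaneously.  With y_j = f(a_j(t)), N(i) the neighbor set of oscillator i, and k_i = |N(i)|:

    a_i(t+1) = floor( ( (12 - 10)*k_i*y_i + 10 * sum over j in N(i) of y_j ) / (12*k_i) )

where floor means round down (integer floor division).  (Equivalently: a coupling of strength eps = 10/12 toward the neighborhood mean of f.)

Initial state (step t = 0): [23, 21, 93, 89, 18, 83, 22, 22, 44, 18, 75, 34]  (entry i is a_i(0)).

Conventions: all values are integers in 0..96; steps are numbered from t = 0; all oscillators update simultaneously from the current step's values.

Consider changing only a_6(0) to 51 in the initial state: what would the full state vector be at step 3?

Simulating step by step:
t=0: [23, 21, 93, 89, 18, 83, 51, 22, 44, 18, 75, 34]
t=1: [32, 37, 48, 39, 24, 48, 44, 52, 52, 37, 68, 41]
t=2: [59, 57, 54, 47, 46, 46, 39, 35, 41, 58, 35, 51]
t=3: [46, 71, 68, 64, 45, 64, 64, 54, 55, 53, 73, 45]

Answer: [46, 71, 68, 64, 45, 64, 64, 54, 55, 53, 73, 45]
Key observation: This trace re-runs the system from the modified initial state.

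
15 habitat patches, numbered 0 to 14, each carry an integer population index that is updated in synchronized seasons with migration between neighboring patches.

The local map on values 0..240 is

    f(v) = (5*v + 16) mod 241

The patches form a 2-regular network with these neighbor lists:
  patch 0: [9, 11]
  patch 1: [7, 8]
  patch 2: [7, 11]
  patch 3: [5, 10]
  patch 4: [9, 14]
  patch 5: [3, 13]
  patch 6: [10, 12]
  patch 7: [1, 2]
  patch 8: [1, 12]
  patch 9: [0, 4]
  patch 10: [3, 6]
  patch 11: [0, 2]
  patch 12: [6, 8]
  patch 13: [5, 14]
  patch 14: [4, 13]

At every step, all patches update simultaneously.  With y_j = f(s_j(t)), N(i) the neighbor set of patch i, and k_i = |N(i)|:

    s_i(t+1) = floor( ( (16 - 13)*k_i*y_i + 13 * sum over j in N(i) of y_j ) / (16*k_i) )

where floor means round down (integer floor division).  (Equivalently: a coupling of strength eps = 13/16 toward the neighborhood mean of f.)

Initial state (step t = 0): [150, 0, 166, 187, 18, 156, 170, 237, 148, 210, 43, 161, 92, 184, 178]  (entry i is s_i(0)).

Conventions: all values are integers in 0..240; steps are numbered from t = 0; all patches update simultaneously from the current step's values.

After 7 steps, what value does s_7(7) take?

Simulating step by step:
t=0: [150, 0, 166, 187, 18, 156, 170, 237, 148, 210, 43, 161, 92, 184, 178]
t=1: [89, 112, 159, 166, 135, 192, 216, 100, 108, 79, 194, 85, 115, 143, 163]
t=2: [191, 61, 111, 36, 152, 55, 77, 80, 96, 206, 107, 162, 104, 50, 108]
t=3: [76, 91, 129, 85, 73, 99, 79, 101, 57, 39, 157, 58, 80, 55, 45]
t=4: [141, 83, 75, 80, 111, 107, 134, 173, 175, 159, 164, 147, 126, 21, 77]
t=5: [91, 168, 103, 106, 117, 133, 150, 167, 175, 149, 175, 163, 181, 115, 115]
t=6: [102, 145, 105, 161, 82, 107, 156, 97, 165, 148, 74, 133, 122, 145, 113]
t=7: [102, 59, 99, 105, 88, 60, 131, 34, 87, 99, 96, 79, 104, 71, 101]

Answer: s_7(7) = 34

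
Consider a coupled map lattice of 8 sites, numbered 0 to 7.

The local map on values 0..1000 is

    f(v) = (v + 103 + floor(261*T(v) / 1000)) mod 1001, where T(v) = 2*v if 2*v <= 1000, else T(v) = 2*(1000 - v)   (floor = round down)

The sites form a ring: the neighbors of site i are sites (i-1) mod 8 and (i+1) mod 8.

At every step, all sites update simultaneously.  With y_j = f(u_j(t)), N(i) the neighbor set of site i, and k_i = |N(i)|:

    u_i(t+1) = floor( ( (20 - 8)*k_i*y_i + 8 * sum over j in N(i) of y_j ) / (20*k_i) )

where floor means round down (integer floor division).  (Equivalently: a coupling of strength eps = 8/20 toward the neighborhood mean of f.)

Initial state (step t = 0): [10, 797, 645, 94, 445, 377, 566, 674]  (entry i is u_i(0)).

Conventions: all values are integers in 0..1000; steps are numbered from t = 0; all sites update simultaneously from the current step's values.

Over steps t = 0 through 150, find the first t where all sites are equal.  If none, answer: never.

Answer: never
Key observation: The state at step 24 reappears at step 28 — the system is in a cycle of period 4 from step 24 on.  No step 0..28 is synchronized, and the cycle repeats forever, so no step up to 150 (or ever) has all sites equal.

Derivation:
t=0: [10, 797, 645, 94, 445, 377, 566, 674]  (not all equal)
t=1: [261, 212, 609, 490, 652, 740, 861, 770]  (not all equal)
t=2: [583, 538, 804, 879, 926, 781, 415, 702]  (not all equal)
t=3: [910, 711, 190, 41, 248, 758, 832, 903]  (not all equal)
t=4: [238, 668, 461, 273, 518, 692, 221, 48]  (not all equal)
t=5: [503, 820, 774, 646, 817, 835, 489, 286]  (not all equal)
t=6: [629, 380, 786, 761, 199, 186, 620, 665]  (not all equal)
t=7: [879, 793, 933, 873, 517, 496, 818, 934]  (not all equal)
t=8: [41, 24, 50, 212, 702, 691, 194, 53]  (not all equal)
t=9: [163, 152, 220, 482, 852, 844, 466, 222]  (not all equal)
t=10: [365, 358, 496, 595, 191, 184, 580, 496]  (not all equal)
t=11: [695, 691, 825, 795, 494, 488, 789, 826]  (not all equal)
t=12: [768, 768, 202, 176, 682, 678, 173, 202]  (not all equal)
t=13: [875, 875, 518, 494, 833, 832, 491, 517]  (not all equal)
t=14: [208, 208, 702, 691, 188, 187, 688, 701]  (not all equal)
t=15: [527, 527, 850, 842, 501, 500, 841, 850]  (not all equal)
t=16: [706, 706, 198, 194, 696, 696, 193, 198]  (not all equal)
t=17: [850, 850, 514, 511, 845, 844, 509, 514]  (not all equal)
t=18: [198, 198, 701, 700, 195, 195, 700, 701]  (not all equal)
t=19: [515, 515, 848, 847, 511, 511, 847, 848]  (not all equal)
t=20: [702, 702, 197, 196, 700, 700, 196, 197]  (not all equal)
t=21: [848, 848, 513, 512, 847, 847, 512, 513]  (not all equal)
t=22: [197, 197, 701, 701, 196, 196, 701, 701]  (not all equal)
t=23: [513, 513, 848, 848, 512, 512, 848, 848]  (not all equal)
t=24: [701, 701, 197, 197, 701, 701, 197, 197]  (not all equal)
t=25: [848, 848, 513, 513, 848, 848, 513, 513]  (not all equal)
t=26: [197, 197, 701, 701, 197, 197, 701, 701]  (not all equal)
t=27: [513, 513, 848, 848, 513, 513, 848, 848]  (not all equal)
t=28: [701, 701, 197, 197, 701, 701, 197, 197]  (not all equal)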